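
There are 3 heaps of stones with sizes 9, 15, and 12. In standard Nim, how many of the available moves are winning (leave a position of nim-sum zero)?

Nim-sum: 9 XOR 15 XOR 12 = 10.
The overall nim-sum is X = 10. A heap of size p has a winning move iff p XOR X < p (reduce it to p XOR X).
  9: 9 XOR 10 = 3 < 9 — winning move (to 3).
  15: 15 XOR 10 = 5 < 15 — winning move (to 5).
  12: 12 XOR 10 = 6 < 12 — winning move (to 6).
That gives 3 winning moves.

3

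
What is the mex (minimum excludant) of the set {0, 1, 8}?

2

The values 0, 1 are all present; 2 is the first non-negative integer missing from the set.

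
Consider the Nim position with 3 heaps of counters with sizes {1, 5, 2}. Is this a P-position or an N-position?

N-position

Nim-sum: 1 XOR 5 XOR 2 = 6.
The nim-sum is 6 ≠ 0, so this is an N-position: the player to move can win.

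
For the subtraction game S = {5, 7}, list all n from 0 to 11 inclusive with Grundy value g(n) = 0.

0, 1, 2, 3, 4

Build the Grundy sequence with g(k) = mex{g(k−s) : s ∈ {5, 7}, s ≤ k}:
g(0) = mex{} = 0
g(1) = mex{} = 0
g(2) = mex{} = 0
g(3) = mex{} = 0
g(4) = mex{} = 0
g(5) = mex{0} = 1
g(6) = mex{0} = 1
g(7) = mex{0} = 1
g(8) = mex{0} = 1
g(9) = mex{0} = 1
g(10) = mex{0,1} = 2
g(11) = mex{0,1} = 2
The P-positions (g = 0) in 0..11 are 0, 1, 2, 3, 4.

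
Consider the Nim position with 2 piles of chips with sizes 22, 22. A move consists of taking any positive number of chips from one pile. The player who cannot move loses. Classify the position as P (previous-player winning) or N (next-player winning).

P-position

Write each in binary and XOR column by column:
  10110  (22)
  10110  (22)
  -----
  00000  (0)
The nim-sum is 0, so this is a P-position: the player to move is in a losing position under optimal play.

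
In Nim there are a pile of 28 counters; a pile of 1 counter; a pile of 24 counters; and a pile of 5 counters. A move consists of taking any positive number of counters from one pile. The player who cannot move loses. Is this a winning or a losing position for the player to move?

Compute the nim-sum pairwise:
28 ^ 1 = 29
29 ^ 24 = 5
5 ^ 5 = 0
The nim-sum is 0, so this is a P-position: the player to move is in a losing position under optimal play.

Losing position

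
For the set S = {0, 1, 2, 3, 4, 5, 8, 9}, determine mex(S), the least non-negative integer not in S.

The values 0, 1, 2, 3, 4, 5 are all present; 6 is the first non-negative integer missing from the set.

6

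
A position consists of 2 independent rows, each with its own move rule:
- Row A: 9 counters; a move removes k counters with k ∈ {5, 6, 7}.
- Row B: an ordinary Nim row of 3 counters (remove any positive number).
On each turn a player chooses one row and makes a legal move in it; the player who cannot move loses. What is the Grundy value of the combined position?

2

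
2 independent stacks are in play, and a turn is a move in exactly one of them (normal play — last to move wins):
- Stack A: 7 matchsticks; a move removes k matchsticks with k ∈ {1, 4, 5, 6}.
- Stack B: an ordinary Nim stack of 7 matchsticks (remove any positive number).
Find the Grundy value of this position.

4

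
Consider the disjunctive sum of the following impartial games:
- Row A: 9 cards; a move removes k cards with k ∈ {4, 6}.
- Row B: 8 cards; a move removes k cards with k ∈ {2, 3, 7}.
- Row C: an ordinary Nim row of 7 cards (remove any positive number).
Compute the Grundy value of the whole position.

Grundy values for row A (subtraction set {4, 6}):
k:     0  1  2  3  4  5  6  7  8  9
g(k):  0  0  0  0  1  1  1  1  2  2
So g(9) = 2.
For row B, compute g(0), g(1), … with moves {2, 3, 7}:
k:     0  1  2  3  4  5  6  7  8
g(k):  0  0  1  1  2  0  0  1  1
So g(8) = 1.
Row C is a plain Nim row of size 7, so its Grundy value is 7.
By the Sprague-Grundy theorem, the Grundy value of a sum of independent games is the XOR of the component values.
Combined value = 2 ⊕ 1 ⊕ 7 = 4.

4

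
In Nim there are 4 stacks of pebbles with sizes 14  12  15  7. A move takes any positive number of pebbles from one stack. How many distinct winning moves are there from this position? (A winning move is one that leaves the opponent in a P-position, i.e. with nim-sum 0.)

3

Nim-sum: 14 ^ 12 ^ 15 ^ 7 = 10.
The overall nim-sum is X = 10. A stack of size p has a winning move iff p XOR X < p (reduce it to p XOR X).
  14: 14 XOR 10 = 4 < 14 — winning move (to 4).
  12: 12 XOR 10 = 6 < 12 — winning move (to 6).
  15: 15 XOR 10 = 5 < 15 — winning move (to 5).
  7: 7 XOR 10 = 13 ≥ 7 — no move.
That gives 3 winning moves.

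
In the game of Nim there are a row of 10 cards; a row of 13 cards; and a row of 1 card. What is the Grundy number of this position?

6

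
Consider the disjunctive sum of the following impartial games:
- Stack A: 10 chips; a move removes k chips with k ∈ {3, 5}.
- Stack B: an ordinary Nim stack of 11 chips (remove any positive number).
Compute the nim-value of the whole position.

Build the Grundy sequence for stack A with g(k) = mex{g(k−s) : s ∈ {3, 5}, s ≤ k}:
g(0) = mex{} = 0
g(1) = mex{} = 0
g(2) = mex{} = 0
g(3) = mex{0} = 1
g(4) = mex{0} = 1
g(5) = mex{0} = 1
g(6) = mex{0,1} = 2
g(7) = mex{0,1} = 2
g(8) = mex{1} = 0
g(9) = mex{1,2} = 0
g(10) = mex{1,2} = 0
So g(10) = 0.
Stack B is a plain Nim stack of size 11, so its Grundy value is 11.
By the Sprague-Grundy theorem, the Grundy value of a sum of independent games is the XOR of the component values.
Combined value = 0 ⊕ 11 = 11.

11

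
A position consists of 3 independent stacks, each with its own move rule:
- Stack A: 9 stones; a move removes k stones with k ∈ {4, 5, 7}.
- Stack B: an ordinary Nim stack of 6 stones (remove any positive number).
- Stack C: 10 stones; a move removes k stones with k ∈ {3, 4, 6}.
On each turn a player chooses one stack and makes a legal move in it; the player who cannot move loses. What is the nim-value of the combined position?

4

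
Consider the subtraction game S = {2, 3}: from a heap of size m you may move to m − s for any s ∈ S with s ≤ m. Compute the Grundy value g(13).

1

Build the Grundy sequence with g(k) = mex{g(k−s) : s ∈ {2, 3}, s ≤ k}:
k:     0  1  2  3  4  5  6  7  8  9 10 11 12 13
g(k):  0  0  1  1  2  0  0  1  1  2  0  0  1  1
So g(13) = 1.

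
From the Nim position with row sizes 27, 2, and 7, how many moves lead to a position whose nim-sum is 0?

Nim-sum: 27 XOR 2 XOR 7 = 30.
The overall nim-sum is X = 30. A row of size p has a winning move iff p XOR X < p (reduce it to p XOR X).
  27: 27 XOR 30 = 5 < 27 — winning move (to 5).
  2: 2 XOR 30 = 28 ≥ 2 — no move.
  7: 7 XOR 30 = 25 ≥ 7 — no move.
That gives 1 winning move.

1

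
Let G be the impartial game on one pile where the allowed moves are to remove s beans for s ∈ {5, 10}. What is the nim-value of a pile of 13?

2

Compute g(0), g(1), … for moves {5, 10}:
g(0) = mex{} = 0
g(1) = mex{} = 0
g(2) = mex{} = 0
g(3) = mex{} = 0
g(4) = mex{} = 0
g(5) = mex{0} = 1
g(6) = mex{0} = 1
g(7) = mex{0} = 1
g(8) = mex{0} = 1
g(9) = mex{0} = 1
g(10) = mex{0,1} = 2
g(11) = mex{0,1} = 2
g(12) = mex{0,1} = 2
g(13) = mex{0,1} = 2
So g(13) = 2.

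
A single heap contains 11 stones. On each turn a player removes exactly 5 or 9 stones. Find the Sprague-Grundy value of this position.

Compute g(0), g(1), … for moves {5, 9}:
g(0) = mex{} = 0
g(1) = mex{} = 0
g(2) = mex{} = 0
g(3) = mex{} = 0
g(4) = mex{} = 0
g(5) = mex{0} = 1
g(6) = mex{0} = 1
g(7) = mex{0} = 1
g(8) = mex{0} = 1
g(9) = mex{0} = 1
g(10) = mex{0,1} = 2
g(11) = mex{0,1} = 2
So g(11) = 2.

2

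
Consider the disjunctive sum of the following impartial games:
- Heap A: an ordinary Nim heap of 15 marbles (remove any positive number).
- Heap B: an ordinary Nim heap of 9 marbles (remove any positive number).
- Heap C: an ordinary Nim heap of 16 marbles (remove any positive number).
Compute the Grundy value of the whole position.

Heap A is a plain Nim heap of size 15, so its Grundy value is 15.
Heap B is a plain Nim heap of size 9, so its Grundy value is 9.
Heap C is a plain Nim heap of size 16, so its Grundy value is 16.
By the Sprague-Grundy theorem, the Grundy value of a sum of independent games is the XOR of the component values.
Combined value = 15 ⊕ 9 ⊕ 16 = 22.

22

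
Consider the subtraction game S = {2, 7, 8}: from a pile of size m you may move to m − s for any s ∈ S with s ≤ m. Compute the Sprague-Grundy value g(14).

Compute g(0), g(1), … for moves {2, 7, 8}:
k:     0  1  2  3  4  5  6  7  8  9 10 11 12 13 14
g(k):  0  0  1  1  0  0  1  1  2  2  0  3  1  2  0
So g(14) = 0.

0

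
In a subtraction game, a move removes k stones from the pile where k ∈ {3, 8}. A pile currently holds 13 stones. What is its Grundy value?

0

Build the Grundy sequence with g(k) = mex{g(k−s) : s ∈ {3, 8}, s ≤ k}:
g(0) = mex{} = 0
g(1) = mex{} = 0
g(2) = mex{} = 0
g(3) = mex{0} = 1
g(4) = mex{0} = 1
g(5) = mex{0} = 1
g(6) = mex{1} = 0
g(7) = mex{1} = 0
g(8) = mex{0,1} = 2
g(9) = mex{0} = 1
g(10) = mex{0} = 1
g(11) = mex{1,2} = 0
g(12) = mex{1} = 0
g(13) = mex{1} = 0
So g(13) = 0.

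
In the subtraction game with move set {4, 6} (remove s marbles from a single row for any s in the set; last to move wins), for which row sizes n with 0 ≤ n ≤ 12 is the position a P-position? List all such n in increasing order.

Grundy values for subtraction set {4, 6}:
k:     0  1  2  3  4  5  6  7  8  9 10 11 12
g(k):  0  0  0  0  1  1  1  1  2  2  0  0  0
The P-positions (g = 0) in 0..12 are 0, 1, 2, 3, 10, 11, 12.

0, 1, 2, 3, 10, 11, 12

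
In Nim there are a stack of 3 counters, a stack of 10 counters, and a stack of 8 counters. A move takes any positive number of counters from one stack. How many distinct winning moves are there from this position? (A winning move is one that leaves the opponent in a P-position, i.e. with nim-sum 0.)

1

In binary:
  0011  (3)
  1010  (10)
  1000  (8)
  ----
  0001  (1)
The overall nim-sum is X = 1. A stack of size p has a winning move iff p XOR X < p (reduce it to p XOR X).
  3: 3 XOR 1 = 2 < 3 — winning move (to 2).
  10: 10 XOR 1 = 11 ≥ 10 — no move.
  8: 8 XOR 1 = 9 ≥ 8 — no move.
That gives 1 winning move.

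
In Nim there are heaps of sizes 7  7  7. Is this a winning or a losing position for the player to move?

Compute the nim-sum pairwise:
7 XOR 7 = 0
0 XOR 7 = 7
The nim-sum is 7 ≠ 0, so this is an N-position: the player to move can win.

Winning position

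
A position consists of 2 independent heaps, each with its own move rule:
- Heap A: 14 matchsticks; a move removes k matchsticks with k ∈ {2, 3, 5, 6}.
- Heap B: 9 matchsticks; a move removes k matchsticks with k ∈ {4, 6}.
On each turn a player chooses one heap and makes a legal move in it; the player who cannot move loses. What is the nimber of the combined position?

1

For heap A, compute g(0), g(1), … with moves {2, 3, 5, 6}:
k:     0  1  2  3  4  5  6  7  8  9 10 11 12 13 14
g(k):  0  0  1  1  2  2  3  3  0  0  1  1  2  2  3
So g(14) = 3.
Grundy values for heap B (subtraction set {4, 6}):
g(0) = mex{} = 0
g(1) = mex{} = 0
g(2) = mex{} = 0
g(3) = mex{} = 0
g(4) = mex{0} = 1
g(5) = mex{0} = 1
g(6) = mex{0} = 1
g(7) = mex{0} = 1
g(8) = mex{0,1} = 2
g(9) = mex{0,1} = 2
So g(9) = 2.
By the Sprague-Grundy theorem, the Grundy value of a sum of independent games is the XOR of the component values.
Combined value = 3 XOR 2 = 1.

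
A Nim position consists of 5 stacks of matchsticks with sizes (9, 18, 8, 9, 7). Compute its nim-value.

Bitwise XOR of the heap sizes:
  01001  (9)
  10010  (18)
  01000  (8)
  01001  (9)
  00111  (7)
  -----
  11101  (29)

29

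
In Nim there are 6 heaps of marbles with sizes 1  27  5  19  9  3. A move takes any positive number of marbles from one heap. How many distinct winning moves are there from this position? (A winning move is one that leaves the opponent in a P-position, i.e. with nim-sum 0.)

1

Compute the nim-sum pairwise:
1 ⊕ 27 = 26
26 ⊕ 5 = 31
31 ⊕ 19 = 12
12 ⊕ 9 = 5
5 ⊕ 3 = 6
The overall nim-sum is X = 6. A heap of size p has a winning move iff p XOR X < p (reduce it to p XOR X).
  1: 1 XOR 6 = 7 ≥ 1 — no move.
  27: 27 XOR 6 = 29 ≥ 27 — no move.
  5: 5 XOR 6 = 3 < 5 — winning move (to 3).
  19: 19 XOR 6 = 21 ≥ 19 — no move.
  9: 9 XOR 6 = 15 ≥ 9 — no move.
  3: 3 XOR 6 = 5 ≥ 3 — no move.
That gives 1 winning move.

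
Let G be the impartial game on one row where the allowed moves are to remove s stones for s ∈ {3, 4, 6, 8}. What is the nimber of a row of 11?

0

Grundy values for subtraction set {3, 4, 6, 8}:
k:     0  1  2  3  4  5  6  7  8  9 10 11
g(k):  0  0  0  1  1  1  2  2  2  3  3  0
So g(11) = 0.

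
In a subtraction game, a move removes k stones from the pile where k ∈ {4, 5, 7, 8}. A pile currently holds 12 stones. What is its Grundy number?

Build the Grundy sequence with g(k) = mex{g(k−s) : s ∈ {4, 5, 7, 8}, s ≤ k}:
g(0) = mex{} = 0
g(1) = mex{} = 0
g(2) = mex{} = 0
g(3) = mex{} = 0
g(4) = mex{0} = 1
g(5) = mex{0} = 1
g(6) = mex{0} = 1
g(7) = mex{0} = 1
g(8) = mex{0,1} = 2
g(9) = mex{0,1} = 2
g(10) = mex{0,1} = 2
g(11) = mex{0,1} = 2
g(12) = mex{1,2} = 0
So g(12) = 0.

0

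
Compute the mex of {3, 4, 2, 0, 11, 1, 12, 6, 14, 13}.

5

The values 0, 1, 2, 3, 4 are all present; 5 is the first non-negative integer missing from the set.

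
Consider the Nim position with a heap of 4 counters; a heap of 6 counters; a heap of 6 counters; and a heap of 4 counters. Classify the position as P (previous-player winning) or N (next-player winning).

Compute the nim-sum pairwise:
4 XOR 6 = 2
2 XOR 6 = 4
4 XOR 4 = 0
The nim-sum is 0, so this is a P-position: the player to move is in a losing position under optimal play.

P-position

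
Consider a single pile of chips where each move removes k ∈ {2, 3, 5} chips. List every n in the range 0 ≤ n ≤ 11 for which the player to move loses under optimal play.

0, 1, 7, 8

Compute g(0), g(1), … for moves {2, 3, 5}:
k:     0  1  2  3  4  5  6  7  8  9 10 11
g(k):  0  0  1  1  2  2  3  0  0  1  1  2
The P-positions (g = 0) in 0..11 are 0, 1, 7, 8.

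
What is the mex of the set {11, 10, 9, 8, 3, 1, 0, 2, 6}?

The values 0, 1, 2, 3 are all present; 4 is the first non-negative integer missing from the set.

4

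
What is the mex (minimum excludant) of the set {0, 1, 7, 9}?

2

The values 0, 1 are all present; 2 is the first non-negative integer missing from the set.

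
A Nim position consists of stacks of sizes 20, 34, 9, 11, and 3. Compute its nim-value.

Write each in binary and XOR column by column:
  010100  (20)
  100010  (34)
  001001  (9)
  001011  (11)
  000011  (3)
  ------
  110111  (55)

55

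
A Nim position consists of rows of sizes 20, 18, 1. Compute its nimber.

Compute the nim-sum pairwise:
20 XOR 18 = 6
6 XOR 1 = 7

7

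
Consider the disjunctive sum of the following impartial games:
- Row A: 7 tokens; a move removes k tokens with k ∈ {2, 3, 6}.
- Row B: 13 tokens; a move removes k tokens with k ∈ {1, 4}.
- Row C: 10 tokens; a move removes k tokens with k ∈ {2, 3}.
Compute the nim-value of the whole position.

Build the Grundy sequence for row A with g(k) = mex{g(k−s) : s ∈ {2, 3, 6}, s ≤ k}:
g(0) = mex{} = 0
g(1) = mex{} = 0
g(2) = mex{0} = 1
g(3) = mex{0} = 1
g(4) = mex{0,1} = 2
g(5) = mex{1} = 0
g(6) = mex{0,1,2} = 3
g(7) = mex{0,2} = 1
So g(7) = 1.
For row B, compute g(0), g(1), … with moves {1, 4}:
g(0) = mex{} = 0
g(1) = mex{0} = 1
g(2) = mex{1} = 0
g(3) = mex{0} = 1
g(4) = mex{0,1} = 2
g(5) = mex{1,2} = 0
g(6) = mex{0} = 1
g(7) = mex{1} = 0
g(8) = mex{0,2} = 1
g(9) = mex{0,1} = 2
g(10) = mex{1,2} = 0
g(11) = mex{0} = 1
g(12) = mex{1} = 0
g(13) = mex{0,2} = 1
So g(13) = 1.
Build the Grundy sequence for row C with g(k) = mex{g(k−s) : s ∈ {2, 3}, s ≤ k}:
k:     0  1  2  3  4  5  6  7  8  9 10
g(k):  0  0  1  1  2  0  0  1  1  2  0
So g(10) = 0.
By the Sprague-Grundy theorem, the Grundy value of a sum of independent games is the XOR of the component values.
Combined value = 1 XOR 1 XOR 0 = 0.

0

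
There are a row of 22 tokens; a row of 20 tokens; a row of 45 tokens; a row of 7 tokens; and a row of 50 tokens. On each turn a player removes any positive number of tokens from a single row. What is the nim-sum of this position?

Write each in binary and XOR column by column:
  010110  (22)
  010100  (20)
  101101  (45)
  000111  (7)
  110010  (50)
  ------
  011010  (26)

26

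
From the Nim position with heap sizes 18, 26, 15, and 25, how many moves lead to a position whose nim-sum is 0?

3

Nim-sum: 18 ⊕ 26 ⊕ 15 ⊕ 25 = 30.
The overall nim-sum is X = 30. A heap of size p has a winning move iff p XOR X < p (reduce it to p XOR X).
  18: 18 XOR 30 = 12 < 18 — winning move (to 12).
  26: 26 XOR 30 = 4 < 26 — winning move (to 4).
  15: 15 XOR 30 = 17 ≥ 15 — no move.
  25: 25 XOR 30 = 7 < 25 — winning move (to 7).
That gives 3 winning moves.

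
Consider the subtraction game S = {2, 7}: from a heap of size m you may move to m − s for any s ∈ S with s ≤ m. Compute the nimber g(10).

Build the Grundy sequence with g(k) = mex{g(k−s) : s ∈ {2, 7}, s ≤ k}:
g(0) = mex{} = 0
g(1) = mex{} = 0
g(2) = mex{0} = 1
g(3) = mex{0} = 1
g(4) = mex{1} = 0
g(5) = mex{1} = 0
g(6) = mex{0} = 1
g(7) = mex{0} = 1
g(8) = mex{0,1} = 2
g(9) = mex{1} = 0
g(10) = mex{1,2} = 0
So g(10) = 0.

0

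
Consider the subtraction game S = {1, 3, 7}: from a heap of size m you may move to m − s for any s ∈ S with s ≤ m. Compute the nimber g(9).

Build the Grundy sequence with g(k) = mex{g(k−s) : s ∈ {1, 3, 7}, s ≤ k}:
k:     0  1  2  3  4  5  6  7  8  9
g(k):  0  1  0  1  0  1  0  1  0  1
So g(9) = 1.

1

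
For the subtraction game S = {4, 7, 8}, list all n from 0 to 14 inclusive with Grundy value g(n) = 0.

0, 1, 2, 3, 12, 13, 14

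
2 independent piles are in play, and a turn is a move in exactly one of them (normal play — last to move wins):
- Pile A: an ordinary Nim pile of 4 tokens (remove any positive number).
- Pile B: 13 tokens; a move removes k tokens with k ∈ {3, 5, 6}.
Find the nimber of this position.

Pile A is a plain Nim pile of size 4, so its Grundy value is 4.
For pile B, compute g(0), g(1), … with moves {3, 5, 6}:
k:     0  1  2  3  4  5  6  7  8  9 10 11 12 13
g(k):  0  0  0  1  1  1  2  2  2  0  0  0  1  1
So g(13) = 1.
The value of a disjunctive sum is the nim-sum of the parts.
Combined value = 4 XOR 1 = 5.

5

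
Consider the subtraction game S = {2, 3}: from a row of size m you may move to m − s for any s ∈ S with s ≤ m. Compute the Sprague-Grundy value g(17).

1

Compute g(0), g(1), … for moves {2, 3}:
k:     0  1  2  3  4  5  6  7  8  9 10 11 12 13 14 15 16 17
g(k):  0  0  1  1  2  0  0  1  1  2  0  0  1  1  2  0  0  1
So g(17) = 1.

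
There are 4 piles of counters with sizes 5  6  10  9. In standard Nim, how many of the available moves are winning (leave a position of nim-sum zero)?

Bitwise XOR of the heap sizes:
  0101  (5)
  0110  (6)
  1010  (10)
  1001  (9)
  ----
  0000  (0)
The nim-sum is already 0, so every move leaves a nonzero nim-sum — there are no winning moves.

0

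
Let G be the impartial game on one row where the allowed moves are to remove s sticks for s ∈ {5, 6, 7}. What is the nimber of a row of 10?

Compute g(0), g(1), … for moves {5, 6, 7}:
k:     0  1  2  3  4  5  6  7  8  9 10
g(k):  0  0  0  0  0  1  1  1  1  1  2
So g(10) = 2.

2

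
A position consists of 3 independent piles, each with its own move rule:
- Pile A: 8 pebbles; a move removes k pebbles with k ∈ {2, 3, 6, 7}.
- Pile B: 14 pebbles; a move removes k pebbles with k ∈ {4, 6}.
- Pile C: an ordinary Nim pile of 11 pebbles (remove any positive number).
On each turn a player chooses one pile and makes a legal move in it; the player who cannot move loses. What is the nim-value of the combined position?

For pile A, compute g(0), g(1), … with moves {2, 3, 6, 7}:
g(0) = mex{} = 0
g(1) = mex{} = 0
g(2) = mex{0} = 1
g(3) = mex{0} = 1
g(4) = mex{0,1} = 2
g(5) = mex{1} = 0
g(6) = mex{0,1,2} = 3
g(7) = mex{0,2} = 1
g(8) = mex{0,1,3} = 2
So g(8) = 2.
For pile B, compute g(0), g(1), … with moves {4, 6}:
k:     0  1  2  3  4  5  6  7  8  9 10 11 12 13 14
g(k):  0  0  0  0  1  1  1  1  2  2  0  0  0  0  1
So g(14) = 1.
Pile C is a plain Nim pile of size 11, so its Grundy value is 11.
By the Sprague-Grundy theorem, the Grundy value of a sum of independent games is the XOR of the component values.
Combined value = 2 XOR 1 XOR 11 = 8.

8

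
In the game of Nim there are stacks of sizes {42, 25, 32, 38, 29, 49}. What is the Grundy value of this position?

Write each in binary and XOR column by column:
  101010  (42)
  011001  (25)
  100000  (32)
  100110  (38)
  011101  (29)
  110001  (49)
  ------
  011001  (25)

25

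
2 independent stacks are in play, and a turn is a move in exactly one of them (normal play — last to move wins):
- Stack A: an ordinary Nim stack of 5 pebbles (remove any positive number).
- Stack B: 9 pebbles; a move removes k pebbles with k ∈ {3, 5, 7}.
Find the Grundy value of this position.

6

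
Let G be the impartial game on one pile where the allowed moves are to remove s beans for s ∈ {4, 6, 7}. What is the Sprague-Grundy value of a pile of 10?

Build the Grundy sequence with g(k) = mex{g(k−s) : s ∈ {4, 6, 7}, s ≤ k}:
g(0) = mex{} = 0
g(1) = mex{} = 0
g(2) = mex{} = 0
g(3) = mex{} = 0
g(4) = mex{0} = 1
g(5) = mex{0} = 1
g(6) = mex{0} = 1
g(7) = mex{0} = 1
g(8) = mex{0,1} = 2
g(9) = mex{0,1} = 2
g(10) = mex{0,1} = 2
So g(10) = 2.

2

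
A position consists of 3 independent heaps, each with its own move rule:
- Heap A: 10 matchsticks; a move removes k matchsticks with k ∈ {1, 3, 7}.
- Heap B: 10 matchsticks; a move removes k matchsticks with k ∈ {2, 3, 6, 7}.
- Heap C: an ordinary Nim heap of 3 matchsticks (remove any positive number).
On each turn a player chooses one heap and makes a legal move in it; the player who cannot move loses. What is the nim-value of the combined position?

3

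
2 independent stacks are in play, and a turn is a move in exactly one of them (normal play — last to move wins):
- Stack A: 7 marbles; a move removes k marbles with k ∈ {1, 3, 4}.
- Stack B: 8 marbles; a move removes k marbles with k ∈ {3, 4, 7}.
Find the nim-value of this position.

2

Grundy values for stack A (subtraction set {1, 3, 4}):
k:     0  1  2  3  4  5  6  7
g(k):  0  1  0  1  2  3  2  0
So g(7) = 0.
Build the Grundy sequence for stack B with g(k) = mex{g(k−s) : s ∈ {3, 4, 7}, s ≤ k}:
k:     0  1  2  3  4  5  6  7  8
g(k):  0  0  0  1  1  1  2  2  2
So g(8) = 2.
By the Sprague-Grundy theorem, the Grundy value of a sum of independent games is the XOR of the component values.
Combined value = 0 ⊕ 2 = 2.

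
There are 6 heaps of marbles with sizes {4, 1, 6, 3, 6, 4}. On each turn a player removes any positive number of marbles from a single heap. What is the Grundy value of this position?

2

In binary:
  100  (4)
  001  (1)
  110  (6)
  011  (3)
  110  (6)
  100  (4)
  ---
  010  (2)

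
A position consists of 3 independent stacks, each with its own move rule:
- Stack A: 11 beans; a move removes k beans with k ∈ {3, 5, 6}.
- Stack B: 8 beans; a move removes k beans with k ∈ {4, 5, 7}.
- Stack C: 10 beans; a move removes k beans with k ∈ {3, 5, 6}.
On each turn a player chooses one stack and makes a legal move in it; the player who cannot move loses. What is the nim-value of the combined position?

2

For stack A, compute g(0), g(1), … with moves {3, 5, 6}:
k:     0  1  2  3  4  5  6  7  8  9 10 11
g(k):  0  0  0  1  1  1  2  2  2  0  0  0
So g(11) = 0.
Grundy values for stack B (subtraction set {4, 5, 7}):
k:     0  1  2  3  4  5  6  7  8
g(k):  0  0  0  0  1  1  1  1  2
So g(8) = 2.
Build the Grundy sequence for stack C with g(k) = mex{g(k−s) : s ∈ {3, 5, 6}, s ≤ k}:
g(0) = mex{} = 0
g(1) = mex{} = 0
g(2) = mex{} = 0
g(3) = mex{0} = 1
g(4) = mex{0} = 1
g(5) = mex{0} = 1
g(6) = mex{0,1} = 2
g(7) = mex{0,1} = 2
g(8) = mex{0,1} = 2
g(9) = mex{1,2} = 0
g(10) = mex{1,2} = 0
So g(10) = 0.
The value of a disjunctive sum is the nim-sum of the parts.
Combined value = 0 XOR 2 XOR 0 = 2.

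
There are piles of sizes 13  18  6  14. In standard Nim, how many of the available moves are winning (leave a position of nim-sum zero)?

1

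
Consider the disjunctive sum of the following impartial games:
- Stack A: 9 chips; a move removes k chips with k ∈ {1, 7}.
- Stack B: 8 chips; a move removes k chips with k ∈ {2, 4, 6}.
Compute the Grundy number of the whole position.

1

Grundy values for stack A (subtraction set {1, 7}):
g(0) = mex{} = 0
g(1) = mex{0} = 1
g(2) = mex{1} = 0
g(3) = mex{0} = 1
g(4) = mex{1} = 0
g(5) = mex{0} = 1
g(6) = mex{1} = 0
g(7) = mex{0} = 1
g(8) = mex{1} = 0
g(9) = mex{0} = 1
So g(9) = 1.
For stack B, compute g(0), g(1), … with moves {2, 4, 6}:
k:     0  1  2  3  4  5  6  7  8
g(k):  0  0  1  1  2  2  3  3  0
So g(8) = 0.
By the Sprague-Grundy theorem, the Grundy value of a sum of independent games is the XOR of the component values.
Combined value = 1 ⊕ 0 = 1.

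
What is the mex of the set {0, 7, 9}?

1

0 is in the set but 1 is not, so the mex is 1.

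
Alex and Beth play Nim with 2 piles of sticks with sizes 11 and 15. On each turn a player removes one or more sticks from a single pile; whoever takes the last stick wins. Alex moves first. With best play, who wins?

Nim-sum: 11 ⊕ 15 = 4.
The nim-sum is 4 ≠ 0, so this is an N-position: the player to move can win; Alex has a winning move.

Alex wins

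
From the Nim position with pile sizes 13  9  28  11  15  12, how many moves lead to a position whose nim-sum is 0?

1

In binary:
  01101  (13)
  01001  (9)
  11100  (28)
  01011  (11)
  01111  (15)
  01100  (12)
  -----
  10000  (16)
The overall nim-sum is X = 16. A pile of size p has a winning move iff p XOR X < p (reduce it to p XOR X).
  13: 13 XOR 16 = 29 ≥ 13 — no move.
  9: 9 XOR 16 = 25 ≥ 9 — no move.
  28: 28 XOR 16 = 12 < 28 — winning move (to 12).
  11: 11 XOR 16 = 27 ≥ 11 — no move.
  15: 15 XOR 16 = 31 ≥ 15 — no move.
  12: 12 XOR 16 = 28 ≥ 12 — no move.
That gives 1 winning move.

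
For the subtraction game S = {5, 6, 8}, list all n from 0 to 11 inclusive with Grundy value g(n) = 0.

Grundy values for subtraction set {5, 6, 8}:
k:     0  1  2  3  4  5  6  7  8  9 10 11
g(k):  0  0  0  0  0  1  1  1  1  1  2  2
The P-positions (g = 0) in 0..11 are 0, 1, 2, 3, 4.

0, 1, 2, 3, 4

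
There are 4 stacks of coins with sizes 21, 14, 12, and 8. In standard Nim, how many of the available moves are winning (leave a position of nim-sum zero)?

In binary:
  10101  (21)
  01110  (14)
  01100  (12)
  01000  (8)
  -----
  11111  (31)
The overall nim-sum is X = 31. A stack of size p has a winning move iff p XOR X < p (reduce it to p XOR X).
  21: 21 XOR 31 = 10 < 21 — winning move (to 10).
  14: 14 XOR 31 = 17 ≥ 14 — no move.
  12: 12 XOR 31 = 19 ≥ 12 — no move.
  8: 8 XOR 31 = 23 ≥ 8 — no move.
That gives 1 winning move.

1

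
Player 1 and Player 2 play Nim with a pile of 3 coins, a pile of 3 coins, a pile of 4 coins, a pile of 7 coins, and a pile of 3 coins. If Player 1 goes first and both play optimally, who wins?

In binary:
  011  (3)
  011  (3)
  100  (4)
  111  (7)
  011  (3)
  ---
  000  (0)
The nim-sum is 0, so this is a P-position: the player to move is in a losing position under optimal play; Player 1 is about to move from it and so loses — Player 2 wins.

Player 2 wins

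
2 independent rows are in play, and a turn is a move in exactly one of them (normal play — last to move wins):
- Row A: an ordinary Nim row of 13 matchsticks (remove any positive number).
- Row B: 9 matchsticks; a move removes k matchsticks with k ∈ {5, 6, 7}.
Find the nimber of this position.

12

Row A is a plain Nim row of size 13, so its Grundy value is 13.
Build the Grundy sequence for row B with g(k) = mex{g(k−s) : s ∈ {5, 6, 7}, s ≤ k}:
k:     0  1  2  3  4  5  6  7  8  9
g(k):  0  0  0  0  0  1  1  1  1  1
So g(9) = 1.
By the Sprague-Grundy theorem, the Grundy value of a sum of independent games is the XOR of the component values.
Combined value = 13 XOR 1 = 12.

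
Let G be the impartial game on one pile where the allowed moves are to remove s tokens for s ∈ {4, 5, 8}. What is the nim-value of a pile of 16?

1

Compute g(0), g(1), … for moves {4, 5, 8}:
k:     0  1  2  3  4  5  6  7  8  9 10 11 12 13 14 15 16
g(k):  0  0  0  0  1  1  1  1  2  2  2  2  0  0  0  0  1
So g(16) = 1.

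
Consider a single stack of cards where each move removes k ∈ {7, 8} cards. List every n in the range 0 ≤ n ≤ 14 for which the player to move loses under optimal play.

0, 1, 2, 3, 4, 5, 6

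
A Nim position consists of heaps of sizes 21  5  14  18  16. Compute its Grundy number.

28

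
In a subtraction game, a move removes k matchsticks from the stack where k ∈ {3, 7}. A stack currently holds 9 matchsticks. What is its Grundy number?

1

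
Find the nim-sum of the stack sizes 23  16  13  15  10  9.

6

Write each in binary and XOR column by column:
  10111  (23)
  10000  (16)
  01101  (13)
  01111  (15)
  01010  (10)
  01001  (9)
  -----
  00110  (6)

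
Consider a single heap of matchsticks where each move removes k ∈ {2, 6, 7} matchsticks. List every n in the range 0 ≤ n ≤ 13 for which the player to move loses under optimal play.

0, 1, 4, 5, 9, 13

Grundy values for subtraction set {2, 6, 7}:
k:     0  1  2  3  4  5  6  7  8  9 10 11 12 13
g(k):  0  0  1  1  0  0  1  1  2  0  3  1  2  0
The P-positions (g = 0) in 0..13 are 0, 1, 4, 5, 9, 13.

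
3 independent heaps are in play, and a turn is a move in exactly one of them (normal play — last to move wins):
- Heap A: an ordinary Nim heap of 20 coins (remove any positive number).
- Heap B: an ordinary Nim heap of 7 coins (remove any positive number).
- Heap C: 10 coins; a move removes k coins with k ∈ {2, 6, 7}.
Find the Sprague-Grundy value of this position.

Heap A is a plain Nim heap of size 20, so its Grundy value is 20.
Heap B is a plain Nim heap of size 7, so its Grundy value is 7.
Grundy values for heap C (subtraction set {2, 6, 7}):
g(0) = mex{} = 0
g(1) = mex{} = 0
g(2) = mex{0} = 1
g(3) = mex{0} = 1
g(4) = mex{1} = 0
g(5) = mex{1} = 0
g(6) = mex{0} = 1
g(7) = mex{0} = 1
g(8) = mex{0,1} = 2
g(9) = mex{1} = 0
g(10) = mex{0,1,2} = 3
So g(10) = 3.
By the Sprague-Grundy theorem, the Grundy value of a sum of independent games is the XOR of the component values.
Combined value = 20 ⊕ 7 ⊕ 3 = 16.

16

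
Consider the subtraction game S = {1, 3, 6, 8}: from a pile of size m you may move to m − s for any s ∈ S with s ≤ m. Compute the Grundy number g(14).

Compute g(0), g(1), … for moves {1, 3, 6, 8}:
g(0) = mex{} = 0
g(1) = mex{0} = 1
g(2) = mex{1} = 0
g(3) = mex{0} = 1
g(4) = mex{1} = 0
g(5) = mex{0} = 1
g(6) = mex{0,1} = 2
g(7) = mex{0,1,2} = 3
g(8) = mex{0,1,3} = 2
g(9) = mex{1,2} = 0
g(10) = mex{0,3} = 1
g(11) = mex{1,2} = 0
g(12) = mex{0,2} = 1
g(13) = mex{1,3} = 0
g(14) = mex{0,2} = 1
So g(14) = 1.

1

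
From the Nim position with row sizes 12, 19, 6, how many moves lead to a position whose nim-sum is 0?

1

In binary:
  01100  (12)
  10011  (19)
  00110  (6)
  -----
  11001  (25)
The overall nim-sum is X = 25. A row of size p has a winning move iff p XOR X < p (reduce it to p XOR X).
  12: 12 XOR 25 = 21 ≥ 12 — no move.
  19: 19 XOR 25 = 10 < 19 — winning move (to 10).
  6: 6 XOR 25 = 31 ≥ 6 — no move.
That gives 1 winning move.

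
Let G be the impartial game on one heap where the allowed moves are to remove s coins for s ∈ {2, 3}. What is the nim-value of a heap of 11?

0

Build the Grundy sequence with g(k) = mex{g(k−s) : s ∈ {2, 3}, s ≤ k}:
k:     0  1  2  3  4  5  6  7  8  9 10 11
g(k):  0  0  1  1  2  0  0  1  1  2  0  0
So g(11) = 0.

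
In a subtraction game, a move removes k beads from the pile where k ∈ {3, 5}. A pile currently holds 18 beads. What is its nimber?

0

Build the Grundy sequence with g(k) = mex{g(k−s) : s ∈ {3, 5}, s ≤ k}:
k:     0  1  2  3  4  5  6  7  8  9 10 11 12 13 14 15 16 17 18
g(k):  0  0  0  1  1  1  2  2  0  0  0  1  1  1  2  2  0  0  0
So g(18) = 0.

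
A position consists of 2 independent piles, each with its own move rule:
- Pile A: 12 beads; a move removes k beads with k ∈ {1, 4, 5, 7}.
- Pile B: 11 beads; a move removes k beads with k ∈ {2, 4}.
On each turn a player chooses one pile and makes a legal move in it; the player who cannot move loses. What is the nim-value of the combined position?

0

Grundy values for pile A (subtraction set {1, 4, 5, 7}):
g(0) = mex{} = 0
g(1) = mex{0} = 1
g(2) = mex{1} = 0
g(3) = mex{0} = 1
g(4) = mex{0,1} = 2
g(5) = mex{0,1,2} = 3
g(6) = mex{0,1,3} = 2
g(7) = mex{0,1,2} = 3
g(8) = mex{1,2,3} = 0
g(9) = mex{0,2,3} = 1
g(10) = mex{1,2,3} = 0
g(11) = mex{0,2,3} = 1
g(12) = mex{0,1,3} = 2
So g(12) = 2.
Grundy values for pile B (subtraction set {2, 4}):
k:     0  1  2  3  4  5  6  7  8  9 10 11
g(k):  0  0  1  1  2  2  0  0  1  1  2  2
So g(11) = 2.
By the Sprague-Grundy theorem, the Grundy value of a sum of independent games is the XOR of the component values.
Combined value = 2 XOR 2 = 0.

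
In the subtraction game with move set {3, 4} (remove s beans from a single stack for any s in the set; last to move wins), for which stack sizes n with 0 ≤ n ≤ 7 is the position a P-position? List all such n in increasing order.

0, 1, 2, 7

Compute g(0), g(1), … for moves {3, 4}:
g(0) = mex{} = 0
g(1) = mex{} = 0
g(2) = mex{} = 0
g(3) = mex{0} = 1
g(4) = mex{0} = 1
g(5) = mex{0} = 1
g(6) = mex{0,1} = 2
g(7) = mex{1} = 0
The P-positions (g = 0) in 0..7 are 0, 1, 2, 7.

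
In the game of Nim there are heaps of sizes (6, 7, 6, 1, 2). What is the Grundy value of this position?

4

Nim-sum: 6 XOR 7 XOR 6 XOR 1 XOR 2 = 4.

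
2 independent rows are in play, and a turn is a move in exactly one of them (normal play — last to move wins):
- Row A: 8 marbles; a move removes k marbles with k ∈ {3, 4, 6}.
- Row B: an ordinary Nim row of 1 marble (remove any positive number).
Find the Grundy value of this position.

3

Grundy values for row A (subtraction set {3, 4, 6}):
g(0) = mex{} = 0
g(1) = mex{} = 0
g(2) = mex{} = 0
g(3) = mex{0} = 1
g(4) = mex{0} = 1
g(5) = mex{0} = 1
g(6) = mex{0,1} = 2
g(7) = mex{0,1} = 2
g(8) = mex{0,1} = 2
So g(8) = 2.
Row B is a plain Nim row of size 1, so its Grundy value is 1.
The value of a disjunctive sum is the nim-sum of the parts.
Combined value = 2 XOR 1 = 3.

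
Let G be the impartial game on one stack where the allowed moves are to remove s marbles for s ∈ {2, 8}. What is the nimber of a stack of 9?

2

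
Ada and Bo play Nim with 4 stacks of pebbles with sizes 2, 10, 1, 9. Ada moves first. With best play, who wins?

Bo wins

In binary:
  0010  (2)
  1010  (10)
  0001  (1)
  1001  (9)
  ----
  0000  (0)
The nim-sum is 0, so this is a P-position: the player to move is in a losing position under optimal play; Ada is about to move from it and so loses — Bo wins.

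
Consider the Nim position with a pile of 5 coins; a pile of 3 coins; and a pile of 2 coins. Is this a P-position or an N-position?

Nim-sum: 5 ⊕ 3 ⊕ 2 = 4.
The nim-sum is 4 ≠ 0, so this is an N-position: the player to move can win.

N-position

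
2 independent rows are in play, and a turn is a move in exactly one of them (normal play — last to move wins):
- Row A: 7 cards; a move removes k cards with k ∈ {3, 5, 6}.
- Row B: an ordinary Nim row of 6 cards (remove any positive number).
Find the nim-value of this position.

4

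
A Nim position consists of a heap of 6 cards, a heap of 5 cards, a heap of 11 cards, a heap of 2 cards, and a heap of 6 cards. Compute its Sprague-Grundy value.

Compute the nim-sum pairwise:
6 ^ 5 = 3
3 ^ 11 = 8
8 ^ 2 = 10
10 ^ 6 = 12

12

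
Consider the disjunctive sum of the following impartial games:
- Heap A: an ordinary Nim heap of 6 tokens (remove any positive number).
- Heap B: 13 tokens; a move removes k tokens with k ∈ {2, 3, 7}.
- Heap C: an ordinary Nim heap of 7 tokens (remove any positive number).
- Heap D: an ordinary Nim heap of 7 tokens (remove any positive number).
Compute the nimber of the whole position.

Heap A is a plain Nim heap of size 6, so its Grundy value is 6.
Build the Grundy sequence for heap B with g(k) = mex{g(k−s) : s ∈ {2, 3, 7}, s ≤ k}:
k:     0  1  2  3  4  5  6  7  8  9 10 11 12 13
g(k):  0  0  1  1  2  0  0  1  1  2  0  0  1  1
So g(13) = 1.
Heap C is a plain Nim heap of size 7, so its Grundy value is 7.
Heap D is a plain Nim heap of size 7, so its Grundy value is 7.
The value of a disjunctive sum is the nim-sum of the parts.
Combined value = 6 XOR 1 XOR 7 XOR 7 = 7.

7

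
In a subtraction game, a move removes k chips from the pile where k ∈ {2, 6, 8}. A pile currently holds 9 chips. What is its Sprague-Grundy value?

Grundy values for subtraction set {2, 6, 8}:
k:     0  1  2  3  4  5  6  7  8  9
g(k):  0  0  1  1  0  0  1  1  2  2
So g(9) = 2.

2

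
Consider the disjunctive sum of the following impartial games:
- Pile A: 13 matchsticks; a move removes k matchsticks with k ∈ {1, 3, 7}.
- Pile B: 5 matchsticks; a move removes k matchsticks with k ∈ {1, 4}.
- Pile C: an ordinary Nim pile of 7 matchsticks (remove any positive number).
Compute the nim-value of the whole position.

Grundy values for pile A (subtraction set {1, 3, 7}):
k:     0  1  2  3  4  5  6  7  8  9 10 11 12 13
g(k):  0  1  0  1  0  1  0  1  0  1  0  1  0  1
So g(13) = 1.
Grundy values for pile B (subtraction set {1, 4}):
k:     0  1  2  3  4  5
g(k):  0  1  0  1  2  0
So g(5) = 0.
Pile C is a plain Nim pile of size 7, so its Grundy value is 7.
By the Sprague-Grundy theorem, the Grundy value of a sum of independent games is the XOR of the component values.
Combined value = 1 XOR 0 XOR 7 = 6.

6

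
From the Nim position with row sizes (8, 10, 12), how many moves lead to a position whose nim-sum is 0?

Compute the nim-sum pairwise:
8 ^ 10 = 2
2 ^ 12 = 14
The overall nim-sum is X = 14. A row of size p has a winning move iff p XOR X < p (reduce it to p XOR X).
  8: 8 XOR 14 = 6 < 8 — winning move (to 6).
  10: 10 XOR 14 = 4 < 10 — winning move (to 4).
  12: 12 XOR 14 = 2 < 12 — winning move (to 2).
That gives 3 winning moves.

3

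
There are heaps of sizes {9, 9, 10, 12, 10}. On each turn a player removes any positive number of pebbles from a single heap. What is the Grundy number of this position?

12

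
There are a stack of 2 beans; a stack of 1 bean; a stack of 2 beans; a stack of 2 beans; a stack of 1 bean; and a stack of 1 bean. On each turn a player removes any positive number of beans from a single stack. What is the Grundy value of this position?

Nim-sum: 2 ^ 1 ^ 2 ^ 2 ^ 1 ^ 1 = 3.

3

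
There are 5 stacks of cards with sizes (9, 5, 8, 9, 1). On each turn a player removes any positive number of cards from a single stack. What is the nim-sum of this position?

12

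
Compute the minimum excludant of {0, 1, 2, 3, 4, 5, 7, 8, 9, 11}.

6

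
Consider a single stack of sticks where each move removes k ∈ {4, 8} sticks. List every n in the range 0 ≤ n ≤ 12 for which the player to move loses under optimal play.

0, 1, 2, 3, 12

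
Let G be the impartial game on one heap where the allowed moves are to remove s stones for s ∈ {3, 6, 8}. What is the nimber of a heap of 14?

1

Grundy values for subtraction set {3, 6, 8}:
k:     0  1  2  3  4  5  6  7  8  9 10 11 12 13 14
g(k):  0  0  0  1  1  1  2  2  2  3  3  0  0  0  1
So g(14) = 1.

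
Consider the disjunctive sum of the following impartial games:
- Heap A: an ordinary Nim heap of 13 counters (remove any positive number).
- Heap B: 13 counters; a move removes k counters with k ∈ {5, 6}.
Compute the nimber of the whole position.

13

Heap A is a plain Nim heap of size 13, so its Grundy value is 13.
Grundy values for heap B (subtraction set {5, 6}):
k:     0  1  2  3  4  5  6  7  8  9 10 11 12 13
g(k):  0  0  0  0  0  1  1  1  1  1  2  0  0  0
So g(13) = 0.
By the Sprague-Grundy theorem, the Grundy value of a sum of independent games is the XOR of the component values.
Combined value = 13 ⊕ 0 = 13.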